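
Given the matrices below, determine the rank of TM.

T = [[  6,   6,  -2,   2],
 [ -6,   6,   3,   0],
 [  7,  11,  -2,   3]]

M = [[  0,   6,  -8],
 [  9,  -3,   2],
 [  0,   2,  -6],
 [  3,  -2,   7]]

First compute TM:
[[ 60,  10, -10],
 [ 54, -48,  42],
 [108,  -1,  -1]]
Now row reduce the product.
R2 ← R2 − (9/10)·R1: [0, -57, 51]
R3 ← R3 − (9/5)·R1: [0, -19, 17]
R3 ← R3 − (1/3)·R2: [0, 0, 0]
2 nonzero rows, so rank(TM) = 2.

2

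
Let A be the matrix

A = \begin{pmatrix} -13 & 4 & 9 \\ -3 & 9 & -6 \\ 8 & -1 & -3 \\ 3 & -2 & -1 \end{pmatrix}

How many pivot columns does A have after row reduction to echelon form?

Row reduce to echelon form.
R2 ← R2 − (3/13)·R1: [0, 105/13, -105/13]
R3 ← R3 + (8/13)·R1: [0, 19/13, 33/13]
R4 ← R4 + (3/13)·R1: [0, -14/13, 14/13]
R3 ← R3 − (19/105)·R2: [0, 0, 4]
R4 ← R4 + (2/15)·R2: [0, 0, 0]
Echelon form has 3 nonzero rows, so rank(A) = 3.
Each nonzero row contributes one pivot column: 3 pivot columns.

3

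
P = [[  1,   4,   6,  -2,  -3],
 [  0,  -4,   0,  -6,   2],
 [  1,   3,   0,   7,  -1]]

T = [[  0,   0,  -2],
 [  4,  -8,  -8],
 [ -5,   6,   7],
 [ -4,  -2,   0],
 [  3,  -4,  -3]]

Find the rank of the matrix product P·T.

3

First compute PT:
[[-15,  20,  17],
 [ 14,  36,  26],
 [-19, -34, -23]]
Now row reduce the product.
R2 ← R2 + (14/15)·R1: [0, 164/3, 628/15]
R3 ← R3 − (19/15)·R1: [0, -178/3, -668/15]
R3 ← R3 + (89/82)·R2: [0, 0, 186/205]
3 nonzero rows, so rank(PT) = 3.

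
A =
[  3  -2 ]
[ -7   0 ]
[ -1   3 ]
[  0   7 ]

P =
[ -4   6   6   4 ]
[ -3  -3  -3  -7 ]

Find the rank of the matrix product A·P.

2

First compute AP:
[[ -6,  24,  24,  26],
 [ 28, -42, -42, -28],
 [ -5, -15, -15, -25],
 [-21, -21, -21, -49]]
Now row reduce the product.
R2 ← R2 + (14/3)·R1: [0, 70, 70, 280/3]
R3 ← R3 − (5/6)·R1: [0, -35, -35, -140/3]
R4 ← R4 − (7/2)·R1: [0, -105, -105, -140]
R3 ← R3 + (1/2)·R2: [0, 0, 0, 0]
R4 ← R4 + (3/2)·R2: [0, 0, 0, 0]
2 nonzero rows, so rank(AP) = 2.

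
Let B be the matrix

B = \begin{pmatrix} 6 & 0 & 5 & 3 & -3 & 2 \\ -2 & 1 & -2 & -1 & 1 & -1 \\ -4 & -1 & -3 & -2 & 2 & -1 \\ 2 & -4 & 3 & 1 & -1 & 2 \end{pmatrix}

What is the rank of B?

Row reduce to echelon form.
R2 ← R2 + (1/3)·R1: [0, 1, -1/3, 0, 0, -1/3]
R3 ← R3 + (2/3)·R1: [0, -1, 1/3, 0, 0, 1/3]
R4 ← R4 − (1/3)·R1: [0, -4, 4/3, 0, 0, 4/3]
R3 ← R3 + R2: [0, 0, 0, 0, 0, 0]
R4 ← R4 + (4)·R2: [0, 0, 0, 0, 0, 0]
Echelon form has 2 nonzero rows, so rank(B) = 2.

2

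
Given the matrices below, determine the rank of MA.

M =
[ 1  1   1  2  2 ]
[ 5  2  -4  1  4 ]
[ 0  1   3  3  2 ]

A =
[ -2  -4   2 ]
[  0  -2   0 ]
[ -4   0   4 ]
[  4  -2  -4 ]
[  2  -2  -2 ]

2

First compute MA:
[[  6, -14,  -6],
 [ 18, -34, -18],
 [  4, -12,  -4]]
Now row reduce the product.
R2 ← R2 − (3)·R1: [0, 8, 0]
R3 ← R3 − (2/3)·R1: [0, -8/3, 0]
R3 ← R3 + (1/3)·R2: [0, 0, 0]
2 nonzero rows, so rank(MA) = 2.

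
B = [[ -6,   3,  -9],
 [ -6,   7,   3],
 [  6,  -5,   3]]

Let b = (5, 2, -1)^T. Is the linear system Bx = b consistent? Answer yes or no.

no

Row reduce the augmented matrix [B | b].
R2 ← R2 − R1: [0, 4, 12, -3]
R3 ← R3 + R1: [0, -2, -6, 4]
R3 ← R3 + (1/2)·R2: [0, 0, 0, 5/2]
The echelon form has 3 nonzero rows; the last pivot sits in the augmented column, so rank(B) = 2 but rank([B|b]) = 3.
Since the ranks differ, the system is inconsistent.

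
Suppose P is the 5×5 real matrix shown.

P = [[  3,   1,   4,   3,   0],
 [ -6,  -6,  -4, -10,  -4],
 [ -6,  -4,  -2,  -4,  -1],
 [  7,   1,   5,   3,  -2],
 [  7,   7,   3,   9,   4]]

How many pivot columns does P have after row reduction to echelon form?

4

Row reduce to echelon form.
R2 ← R2 + (2)·R1: [0, -4, 4, -4, -4]
R3 ← R3 + (2)·R1: [0, -2, 6, 2, -1]
R4 ← R4 − (7/3)·R1: [0, -4/3, -13/3, -4, -2]
R5 ← R5 − (7/3)·R1: [0, 14/3, -19/3, 2, 4]
R3 ← R3 − (1/2)·R2: [0, 0, 4, 4, 1]
R4 ← R4 − (1/3)·R2: [0, 0, -17/3, -8/3, -2/3]
R5 ← R5 + (7/6)·R2: [0, 0, -5/3, -8/3, -2/3]
R4 ← R4 + (17/12)·R3: [0, 0, 0, 3, 3/4]
R5 ← R5 + (5/12)·R3: [0, 0, 0, -1, -1/4]
R5 ← R5 + (1/3)·R4: [0, 0, 0, 0, 0]
Echelon form has 4 nonzero rows, so rank(P) = 4.
Each nonzero row contributes one pivot column: 4 pivot columns.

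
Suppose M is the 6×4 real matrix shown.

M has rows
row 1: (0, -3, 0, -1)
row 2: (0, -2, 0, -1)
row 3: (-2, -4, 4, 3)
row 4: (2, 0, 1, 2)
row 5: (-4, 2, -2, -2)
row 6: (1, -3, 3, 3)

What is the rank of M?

Row reduce to echelon form.
Swap R1 ↔ R3
R4 ← R4 + R1: [0, -4, 5, 5]
R5 ← R5 − (2)·R1: [0, 10, -10, -8]
R6 ← R6 + (1/2)·R1: [0, -5, 5, 9/2]
R3 ← R3 − (3/2)·R2: [0, 0, 0, 1/2]
R4 ← R4 − (2)·R2: [0, 0, 5, 7]
R5 ← R5 + (5)·R2: [0, 0, -10, -13]
R6 ← R6 − (5/2)·R2: [0, 0, 5, 7]
Swap R3 ↔ R4
R5 ← R5 + (2)·R3: [0, 0, 0, 1]
R6 ← R6 − R3: [0, 0, 0, 0]
R5 ← R5 − (2)·R4: [0, 0, 0, 0]
Echelon form has 4 nonzero rows, so rank(M) = 4.

4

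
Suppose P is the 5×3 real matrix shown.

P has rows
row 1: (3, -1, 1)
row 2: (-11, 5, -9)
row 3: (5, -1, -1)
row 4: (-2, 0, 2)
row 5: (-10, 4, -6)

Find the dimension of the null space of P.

1

Row reduce to echelon form.
R2 ← R2 + (11/3)·R1: [0, 4/3, -16/3]
R3 ← R3 − (5/3)·R1: [0, 2/3, -8/3]
R4 ← R4 + (2/3)·R1: [0, -2/3, 8/3]
R5 ← R5 + (10/3)·R1: [0, 2/3, -8/3]
R3 ← R3 − (1/2)·R2: [0, 0, 0]
R4 ← R4 + (1/2)·R2: [0, 0, 0]
R5 ← R5 − (1/2)·R2: [0, 0, 0]
2 nonzero rows, so rank(P) = 2.
P has 3 columns; by rank–nullity, nullity = 3 − 2 = 1.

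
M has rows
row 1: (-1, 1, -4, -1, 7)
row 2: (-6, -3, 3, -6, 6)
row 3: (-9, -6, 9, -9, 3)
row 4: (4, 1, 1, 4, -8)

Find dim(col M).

2

Row reduce to echelon form.
R2 ← R2 − (6)·R1: [0, -9, 27, 0, -36]
R3 ← R3 − (9)·R1: [0, -15, 45, 0, -60]
R4 ← R4 + (4)·R1: [0, 5, -15, 0, 20]
R3 ← R3 − (5/3)·R2: [0, 0, 0, 0, 0]
R4 ← R4 + (5/9)·R2: [0, 0, 0, 0, 0]
Echelon form has 2 nonzero rows, so rank(M) = 2.
The column space has dimension equal to the rank: 2.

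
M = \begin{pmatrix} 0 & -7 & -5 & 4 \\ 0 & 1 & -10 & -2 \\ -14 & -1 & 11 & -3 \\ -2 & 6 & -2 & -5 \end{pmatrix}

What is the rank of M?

Row reduce to echelon form.
Swap R1 ↔ R3
R4 ← R4 − (1/7)·R1: [0, 43/7, -25/7, -32/7]
R3 ← R3 + (7)·R2: [0, 0, -75, -10]
R4 ← R4 − (43/7)·R2: [0, 0, 405/7, 54/7]
R4 ← R4 + (27/35)·R3: [0, 0, 0, 0]
Echelon form has 3 nonzero rows, so rank(M) = 3.

3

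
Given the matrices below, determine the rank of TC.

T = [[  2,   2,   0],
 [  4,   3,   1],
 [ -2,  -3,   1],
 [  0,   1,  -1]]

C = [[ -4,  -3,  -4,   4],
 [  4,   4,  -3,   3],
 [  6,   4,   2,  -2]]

2

First compute TC:
[[  0,   2, -14,  14],
 [  2,   4, -23,  23],
 [  2,  -2,  19, -19],
 [ -2,   0,  -5,   5]]
Now row reduce the product.
Swap R1 ↔ R2
R3 ← R3 − R1: [0, -6, 42, -42]
R4 ← R4 + R1: [0, 4, -28, 28]
R3 ← R3 + (3)·R2: [0, 0, 0, 0]
R4 ← R4 − (2)·R2: [0, 0, 0, 0]
2 nonzero rows, so rank(TC) = 2.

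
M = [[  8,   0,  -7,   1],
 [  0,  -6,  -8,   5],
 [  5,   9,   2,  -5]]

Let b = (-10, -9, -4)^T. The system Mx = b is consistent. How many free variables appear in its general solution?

1

Row reduce the augmented matrix [M | b].
R3 ← R3 − (5/8)·R1: [0, 9, 51/8, -45/8, 9/4]
R3 ← R3 + (3/2)·R2: [0, 0, -45/8, 15/8, -45/4]
The echelon form has 3 nonzero rows, and every pivot lies in the first 4 columns, so rank(M) = rank([M|b]) = 3.
The system is consistent.
Free variables = (unknowns) − (rank) = 4 − 3 = 1.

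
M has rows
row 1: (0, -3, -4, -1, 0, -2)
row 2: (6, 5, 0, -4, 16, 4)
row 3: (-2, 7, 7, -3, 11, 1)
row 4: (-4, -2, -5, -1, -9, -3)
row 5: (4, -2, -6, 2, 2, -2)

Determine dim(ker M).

Row reduce to echelon form.
Swap R1 ↔ R2
R3 ← R3 + (1/3)·R1: [0, 26/3, 7, -13/3, 49/3, 7/3]
R4 ← R4 + (2/3)·R1: [0, 4/3, -5, -11/3, 5/3, -1/3]
R5 ← R5 − (2/3)·R1: [0, -16/3, -6, 14/3, -26/3, -14/3]
R3 ← R3 + (26/9)·R2: [0, 0, -41/9, -65/9, 49/3, -31/9]
R4 ← R4 + (4/9)·R2: [0, 0, -61/9, -37/9, 5/3, -11/9]
R5 ← R5 − (16/9)·R2: [0, 0, 10/9, 58/9, -26/3, -10/9]
R4 ← R4 − (61/41)·R3: [0, 0, 0, 272/41, -928/41, 160/41]
R5 ← R5 + (10/41)·R3: [0, 0, 0, 192/41, -192/41, -80/41]
R5 ← R5 − (12/17)·R4: [0, 0, 0, 0, 192/17, -80/17]
5 nonzero rows, so rank(M) = 5.
M has 6 columns; by rank–nullity, nullity = 6 − 5 = 1.

1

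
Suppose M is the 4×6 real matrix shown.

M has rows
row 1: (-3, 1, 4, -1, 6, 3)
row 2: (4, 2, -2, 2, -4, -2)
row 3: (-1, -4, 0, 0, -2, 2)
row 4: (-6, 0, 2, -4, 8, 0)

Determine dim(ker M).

Row reduce to echelon form.
R2 ← R2 + (4/3)·R1: [0, 10/3, 10/3, 2/3, 4, 2]
R3 ← R3 − (1/3)·R1: [0, -13/3, -4/3, 1/3, -4, 1]
R4 ← R4 − (2)·R1: [0, -2, -6, -2, -4, -6]
R3 ← R3 + (13/10)·R2: [0, 0, 3, 6/5, 6/5, 18/5]
R4 ← R4 + (3/5)·R2: [0, 0, -4, -8/5, -8/5, -24/5]
R4 ← R4 + (4/3)·R3: [0, 0, 0, 0, 0, 0]
3 nonzero rows, so rank(M) = 3.
M has 6 columns; by rank–nullity, nullity = 6 − 3 = 3.

3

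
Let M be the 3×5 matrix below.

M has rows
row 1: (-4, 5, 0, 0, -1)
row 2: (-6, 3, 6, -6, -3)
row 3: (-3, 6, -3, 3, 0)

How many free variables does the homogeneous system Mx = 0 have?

Row reduce to echelon form.
R2 ← R2 − (3/2)·R1: [0, -9/2, 6, -6, -3/2]
R3 ← R3 − (3/4)·R1: [0, 9/4, -3, 3, 3/4]
R3 ← R3 + (1/2)·R2: [0, 0, 0, 0, 0]
2 nonzero rows, so rank(M) = 2.
M has 5 columns; by rank–nullity, nullity = 5 − 2 = 3.

3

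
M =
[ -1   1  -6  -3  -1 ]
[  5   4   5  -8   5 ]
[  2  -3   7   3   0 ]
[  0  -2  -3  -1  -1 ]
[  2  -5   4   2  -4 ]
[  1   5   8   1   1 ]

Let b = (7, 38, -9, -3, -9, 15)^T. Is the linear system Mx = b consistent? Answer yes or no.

Row reduce the augmented matrix [M | b].
R2 ← R2 + (5)·R1: [0, 9, -25, -23, 0, 73]
R3 ← R3 + (2)·R1: [0, -1, -5, -3, -2, 5]
R5 ← R5 + (2)·R1: [0, -3, -8, -4, -6, 5]
R6 ← R6 + R1: [0, 6, 2, -2, 0, 22]
R3 ← R3 + (1/9)·R2: [0, 0, -70/9, -50/9, -2, 118/9]
R4 ← R4 + (2/9)·R2: [0, 0, -77/9, -55/9, -1, 119/9]
R5 ← R5 + (1/3)·R2: [0, 0, -49/3, -35/3, -6, 88/3]
R6 ← R6 − (2/3)·R2: [0, 0, 56/3, 40/3, 0, -80/3]
R4 ← R4 − (11/10)·R3: [0, 0, 0, 0, 6/5, -6/5]
R5 ← R5 − (21/10)·R3: [0, 0, 0, 0, -9/5, 9/5]
R6 ← R6 + (12/5)·R3: [0, 0, 0, 0, -24/5, 24/5]
R5 ← R5 + (3/2)·R4: [0, 0, 0, 0, 0, 0]
R6 ← R6 + (4)·R4: [0, 0, 0, 0, 0, 0]
The echelon form has 4 nonzero rows, and every pivot lies in the first 5 columns, so rank(M) = rank([M|b]) = 4.
The system is consistent.

yes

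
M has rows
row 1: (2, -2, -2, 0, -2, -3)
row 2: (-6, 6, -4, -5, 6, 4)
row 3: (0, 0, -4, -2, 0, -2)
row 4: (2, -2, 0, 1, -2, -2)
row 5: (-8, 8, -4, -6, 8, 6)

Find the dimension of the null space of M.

Row reduce to echelon form.
R2 ← R2 + (3)·R1: [0, 0, -10, -5, 0, -5]
R4 ← R4 − R1: [0, 0, 2, 1, 0, 1]
R5 ← R5 + (4)·R1: [0, 0, -12, -6, 0, -6]
R3 ← R3 − (2/5)·R2: [0, 0, 0, 0, 0, 0]
R4 ← R4 + (1/5)·R2: [0, 0, 0, 0, 0, 0]
R5 ← R5 − (6/5)·R2: [0, 0, 0, 0, 0, 0]
2 nonzero rows, so rank(M) = 2.
M has 6 columns; by rank–nullity, nullity = 6 − 2 = 4.

4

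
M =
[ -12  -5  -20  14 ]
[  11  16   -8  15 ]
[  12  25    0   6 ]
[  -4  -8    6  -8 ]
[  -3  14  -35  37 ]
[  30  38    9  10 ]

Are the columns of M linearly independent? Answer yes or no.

Row reduce M to echelon form.
R2 ← R2 + (11/12)·R1: [0, 137/12, -79/3, 167/6]
R3 ← R3 + R1: [0, 20, -20, 20]
R4 ← R4 − (1/3)·R1: [0, -19/3, 38/3, -38/3]
R5 ← R5 − (1/4)·R1: [0, 61/4, -30, 67/2]
R6 ← R6 + (5/2)·R1: [0, 51/2, -41, 45]
R3 ← R3 − (240/137)·R2: [0, 0, 3580/137, -3940/137]
R4 ← R4 + (76/137)·R2: [0, 0, -266/137, 380/137]
R5 ← R5 − (183/137)·R2: [0, 0, 709/137, -504/137]
R6 ← R6 − (306/137)·R2: [0, 0, 2441/137, -2352/137]
R4 ← R4 + (133/1790)·R3: [0, 0, 0, 114/179]
R5 ← R5 − (709/3580)·R3: [0, 0, 0, 361/179]
R6 ← R6 − (2441/3580)·R3: [0, 0, 0, 437/179]
R5 ← R5 − (19/6)·R4: [0, 0, 0, 0]
R6 ← R6 − (23/6)·R4: [0, 0, 0, 0]
4 pivots among 4 columns.
Every column is a pivot column, so the columns are linearly independent.

yes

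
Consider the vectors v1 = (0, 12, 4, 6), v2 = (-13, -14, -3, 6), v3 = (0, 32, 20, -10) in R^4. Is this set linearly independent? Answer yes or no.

yes

Form the matrix with these vectors as rows and row reduce.
Swap R1 ↔ R2
R3 ← R3 − (8/3)·R2: [0, 0, 28/3, -26]
3 nonzero rows, so the 3 vectors span a space of dimension 3.
Since 3 = 3, the vectors are linearly independent.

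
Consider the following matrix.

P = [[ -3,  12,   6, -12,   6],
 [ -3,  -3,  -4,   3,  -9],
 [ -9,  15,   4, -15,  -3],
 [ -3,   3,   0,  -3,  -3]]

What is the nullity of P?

3

Row reduce to echelon form.
R2 ← R2 − R1: [0, -15, -10, 15, -15]
R3 ← R3 − (3)·R1: [0, -21, -14, 21, -21]
R4 ← R4 − R1: [0, -9, -6, 9, -9]
R3 ← R3 − (7/5)·R2: [0, 0, 0, 0, 0]
R4 ← R4 − (3/5)·R2: [0, 0, 0, 0, 0]
2 nonzero rows, so rank(P) = 2.
P has 5 columns; by rank–nullity, nullity = 5 − 2 = 3.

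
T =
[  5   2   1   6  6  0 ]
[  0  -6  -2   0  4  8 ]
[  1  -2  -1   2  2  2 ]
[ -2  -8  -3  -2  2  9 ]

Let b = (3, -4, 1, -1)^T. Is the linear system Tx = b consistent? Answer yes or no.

no

Row reduce the augmented matrix [T | b].
R3 ← R3 − (1/5)·R1: [0, -12/5, -6/5, 4/5, 4/5, 2, 2/5]
R4 ← R4 + (2/5)·R1: [0, -36/5, -13/5, 2/5, 22/5, 9, 1/5]
R3 ← R3 − (2/5)·R2: [0, 0, -2/5, 4/5, -4/5, -6/5, 2]
R4 ← R4 − (6/5)·R2: [0, 0, -1/5, 2/5, -2/5, -3/5, 5]
R4 ← R4 − (1/2)·R3: [0, 0, 0, 0, 0, 0, 4]
The echelon form has 4 nonzero rows; the last pivot sits in the augmented column, so rank(T) = 3 but rank([T|b]) = 4.
Since the ranks differ, the system is inconsistent.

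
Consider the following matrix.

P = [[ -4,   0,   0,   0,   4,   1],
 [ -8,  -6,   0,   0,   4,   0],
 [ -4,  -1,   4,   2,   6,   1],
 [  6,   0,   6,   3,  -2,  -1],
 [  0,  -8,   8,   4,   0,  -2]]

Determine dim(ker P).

Row reduce to echelon form.
R2 ← R2 − (2)·R1: [0, -6, 0, 0, -4, -2]
R3 ← R3 − R1: [0, -1, 4, 2, 2, 0]
R4 ← R4 + (3/2)·R1: [0, 0, 6, 3, 4, 1/2]
R3 ← R3 − (1/6)·R2: [0, 0, 4, 2, 8/3, 1/3]
R5 ← R5 − (4/3)·R2: [0, 0, 8, 4, 16/3, 2/3]
R4 ← R4 − (3/2)·R3: [0, 0, 0, 0, 0, 0]
R5 ← R5 − (2)·R3: [0, 0, 0, 0, 0, 0]
3 nonzero rows, so rank(P) = 3.
P has 6 columns; by rank–nullity, nullity = 6 − 3 = 3.

3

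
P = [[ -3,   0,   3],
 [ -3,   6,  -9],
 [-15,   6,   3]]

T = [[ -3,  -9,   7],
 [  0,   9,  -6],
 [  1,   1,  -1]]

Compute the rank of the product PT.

First compute PT:
[[ 12,  30, -24],
 [  0,  72, -48],
 [ 48, 192, -144]]
Now row reduce the product.
R3 ← R3 − (4)·R1: [0, 72, -48]
R3 ← R3 − R2: [0, 0, 0]
2 nonzero rows, so rank(PT) = 2.

2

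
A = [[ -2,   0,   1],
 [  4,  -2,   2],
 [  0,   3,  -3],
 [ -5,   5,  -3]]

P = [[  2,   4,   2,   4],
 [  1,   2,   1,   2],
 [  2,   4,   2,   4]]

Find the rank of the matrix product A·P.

1

First compute AP:
[[ -2,  -4,  -2,  -4],
 [ 10,  20,  10,  20],
 [ -3,  -6,  -3,  -6],
 [-11, -22, -11, -22]]
Now row reduce the product.
R2 ← R2 + (5)·R1: [0, 0, 0, 0]
R3 ← R3 − (3/2)·R1: [0, 0, 0, 0]
R4 ← R4 − (11/2)·R1: [0, 0, 0, 0]
1 nonzero row, so rank(AP) = 1.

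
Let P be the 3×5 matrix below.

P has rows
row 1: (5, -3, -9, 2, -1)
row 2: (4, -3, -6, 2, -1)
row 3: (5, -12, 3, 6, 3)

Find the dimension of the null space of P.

Row reduce to echelon form.
R2 ← R2 − (4/5)·R1: [0, -3/5, 6/5, 2/5, -1/5]
R3 ← R3 − R1: [0, -9, 12, 4, 4]
R3 ← R3 − (15)·R2: [0, 0, -6, -2, 7]
3 nonzero rows, so rank(P) = 3.
P has 5 columns; by rank–nullity, nullity = 5 − 3 = 2.

2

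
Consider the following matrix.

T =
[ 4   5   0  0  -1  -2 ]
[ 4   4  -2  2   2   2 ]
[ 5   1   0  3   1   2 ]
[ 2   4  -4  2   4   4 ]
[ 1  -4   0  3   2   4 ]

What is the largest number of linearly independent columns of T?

Row reduce to echelon form.
R2 ← R2 − R1: [0, -1, -2, 2, 3, 4]
R3 ← R3 − (5/4)·R1: [0, -21/4, 0, 3, 9/4, 9/2]
R4 ← R4 − (1/2)·R1: [0, 3/2, -4, 2, 9/2, 5]
R5 ← R5 − (1/4)·R1: [0, -21/4, 0, 3, 9/4, 9/2]
R3 ← R3 − (21/4)·R2: [0, 0, 21/2, -15/2, -27/2, -33/2]
R4 ← R4 + (3/2)·R2: [0, 0, -7, 5, 9, 11]
R5 ← R5 − (21/4)·R2: [0, 0, 21/2, -15/2, -27/2, -33/2]
R4 ← R4 + (2/3)·R3: [0, 0, 0, 0, 0, 0]
R5 ← R5 − R3: [0, 0, 0, 0, 0, 0]
Echelon form has 3 nonzero rows, so rank(T) = 3.
The rank gives the maximum number of linearly independent columns: 3.

3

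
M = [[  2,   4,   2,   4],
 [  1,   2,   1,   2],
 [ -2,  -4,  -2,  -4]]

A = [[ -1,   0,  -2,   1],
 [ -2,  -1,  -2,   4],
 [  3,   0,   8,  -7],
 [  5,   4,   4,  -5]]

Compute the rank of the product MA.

First compute MA:
[[ 16,  12,  20, -16],
 [  8,   6,  10,  -8],
 [-16, -12, -20,  16]]
Now row reduce the product.
R2 ← R2 − (1/2)·R1: [0, 0, 0, 0]
R3 ← R3 + R1: [0, 0, 0, 0]
1 nonzero row, so rank(MA) = 1.

1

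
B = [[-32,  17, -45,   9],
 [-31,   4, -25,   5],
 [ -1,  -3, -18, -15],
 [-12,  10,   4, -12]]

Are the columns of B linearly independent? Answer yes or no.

yes

Row reduce B to echelon form.
R2 ← R2 − (31/32)·R1: [0, -399/32, 595/32, -119/32]
R3 ← R3 − (1/32)·R1: [0, -113/32, -531/32, -489/32]
R4 ← R4 − (3/8)·R1: [0, 29/8, 167/8, -123/8]
R3 ← R3 − (113/399)·R2: [0, 0, -1246/57, -811/57]
R4 ← R4 + (116/399)·R2: [0, 0, 1498/57, -938/57]
R4 ← R4 + (107/89)·R3: [0, 0, 0, -2987/89]
4 pivots among 4 columns.
Every column is a pivot column, so the columns are linearly independent.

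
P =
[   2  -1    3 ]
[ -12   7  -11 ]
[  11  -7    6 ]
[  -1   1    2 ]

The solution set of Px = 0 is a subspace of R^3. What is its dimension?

1

Row reduce to echelon form.
R2 ← R2 + (6)·R1: [0, 1, 7]
R3 ← R3 − (11/2)·R1: [0, -3/2, -21/2]
R4 ← R4 + (1/2)·R1: [0, 1/2, 7/2]
R3 ← R3 + (3/2)·R2: [0, 0, 0]
R4 ← R4 − (1/2)·R2: [0, 0, 0]
2 nonzero rows, so rank(P) = 2.
P has 3 columns; by rank–nullity, nullity = 3 − 2 = 1.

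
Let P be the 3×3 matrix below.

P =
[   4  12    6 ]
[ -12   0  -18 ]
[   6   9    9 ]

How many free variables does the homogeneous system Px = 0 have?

Row reduce to echelon form.
R2 ← R2 + (3)·R1: [0, 36, 0]
R3 ← R3 − (3/2)·R1: [0, -9, 0]
R3 ← R3 + (1/4)·R2: [0, 0, 0]
2 nonzero rows, so rank(P) = 2.
P has 3 columns; by rank–nullity, nullity = 3 − 2 = 1.

1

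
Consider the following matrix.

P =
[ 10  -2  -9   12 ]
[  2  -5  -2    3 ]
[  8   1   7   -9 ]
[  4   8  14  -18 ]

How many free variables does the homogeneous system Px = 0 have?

0

Row reduce to echelon form.
R2 ← R2 − (1/5)·R1: [0, -23/5, -1/5, 3/5]
R3 ← R3 − (4/5)·R1: [0, 13/5, 71/5, -93/5]
R4 ← R4 − (2/5)·R1: [0, 44/5, 88/5, -114/5]
R3 ← R3 + (13/23)·R2: [0, 0, 324/23, -420/23]
R4 ← R4 + (44/23)·R2: [0, 0, 396/23, -498/23]
R4 ← R4 − (11/9)·R3: [0, 0, 0, 2/3]
4 nonzero rows, so rank(P) = 4.
P has 4 columns; by rank–nullity, nullity = 4 − 4 = 0.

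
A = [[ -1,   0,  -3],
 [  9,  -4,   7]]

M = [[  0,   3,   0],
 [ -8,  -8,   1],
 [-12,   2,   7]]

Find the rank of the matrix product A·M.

2

First compute AM:
[[ 36,  -9, -21],
 [-52,  73,  45]]
Now row reduce the product.
R2 ← R2 + (13/9)·R1: [0, 60, 44/3]
2 nonzero rows, so rank(AM) = 2.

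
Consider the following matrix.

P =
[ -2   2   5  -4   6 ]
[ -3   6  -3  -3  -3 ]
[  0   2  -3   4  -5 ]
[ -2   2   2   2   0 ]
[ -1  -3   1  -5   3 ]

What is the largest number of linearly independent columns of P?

Row reduce to echelon form.
R2 ← R2 − (3/2)·R1: [0, 3, -21/2, 3, -12]
R4 ← R4 − R1: [0, 0, -3, 6, -6]
R5 ← R5 − (1/2)·R1: [0, -4, -3/2, -3, 0]
R3 ← R3 − (2/3)·R2: [0, 0, 4, 2, 3]
R5 ← R5 + (4/3)·R2: [0, 0, -31/2, 1, -16]
R4 ← R4 + (3/4)·R3: [0, 0, 0, 15/2, -15/4]
R5 ← R5 + (31/8)·R3: [0, 0, 0, 35/4, -35/8]
R5 ← R5 − (7/6)·R4: [0, 0, 0, 0, 0]
Echelon form has 4 nonzero rows, so rank(P) = 4.
The rank gives the maximum number of linearly independent columns: 4.

4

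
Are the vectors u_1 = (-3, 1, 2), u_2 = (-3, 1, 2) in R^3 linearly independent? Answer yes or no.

no

Form the matrix with these vectors as rows and row reduce.
R2 ← R2 − R1: [0, 0, 0]
1 nonzero row, so the 2 vectors span a space of dimension 1.
Since 1 < 2, the vectors are linearly dependent.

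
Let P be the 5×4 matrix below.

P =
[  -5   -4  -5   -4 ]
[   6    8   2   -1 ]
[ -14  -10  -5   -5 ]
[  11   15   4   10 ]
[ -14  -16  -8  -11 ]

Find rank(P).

4

Row reduce to echelon form.
R2 ← R2 + (6/5)·R1: [0, 16/5, -4, -29/5]
R3 ← R3 − (14/5)·R1: [0, 6/5, 9, 31/5]
R4 ← R4 + (11/5)·R1: [0, 31/5, -7, 6/5]
R5 ← R5 − (14/5)·R1: [0, -24/5, 6, 1/5]
R3 ← R3 − (3/8)·R2: [0, 0, 21/2, 67/8]
R4 ← R4 − (31/16)·R2: [0, 0, 3/4, 199/16]
R5 ← R5 + (3/2)·R2: [0, 0, 0, -17/2]
R4 ← R4 − (1/14)·R3: [0, 0, 0, 663/56]
R5 ← R5 + (28/39)·R4: [0, 0, 0, 0]
Echelon form has 4 nonzero rows, so rank(P) = 4.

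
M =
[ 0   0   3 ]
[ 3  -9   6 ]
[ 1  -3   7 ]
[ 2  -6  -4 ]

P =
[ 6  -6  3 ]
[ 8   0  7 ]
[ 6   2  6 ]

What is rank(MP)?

1

First compute MP:
[[ 18,   6,  18],
 [-18,  -6, -18],
 [ 24,   8,  24],
 [-60, -20, -60]]
Now row reduce the product.
R2 ← R2 + R1: [0, 0, 0]
R3 ← R3 − (4/3)·R1: [0, 0, 0]
R4 ← R4 + (10/3)·R1: [0, 0, 0]
1 nonzero row, so rank(MP) = 1.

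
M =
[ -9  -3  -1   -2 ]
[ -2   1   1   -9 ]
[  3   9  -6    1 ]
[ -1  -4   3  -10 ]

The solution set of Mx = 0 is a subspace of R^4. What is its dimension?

Row reduce to echelon form.
R2 ← R2 − (2/9)·R1: [0, 5/3, 11/9, -77/9]
R3 ← R3 + (1/3)·R1: [0, 8, -19/3, 1/3]
R4 ← R4 − (1/9)·R1: [0, -11/3, 28/9, -88/9]
R3 ← R3 − (24/5)·R2: [0, 0, -61/5, 207/5]
R4 ← R4 + (11/5)·R2: [0, 0, 29/5, -143/5]
R4 ← R4 + (29/61)·R3: [0, 0, 0, -544/61]
4 nonzero rows, so rank(M) = 4.
M has 4 columns; by rank–nullity, nullity = 4 − 4 = 0.

0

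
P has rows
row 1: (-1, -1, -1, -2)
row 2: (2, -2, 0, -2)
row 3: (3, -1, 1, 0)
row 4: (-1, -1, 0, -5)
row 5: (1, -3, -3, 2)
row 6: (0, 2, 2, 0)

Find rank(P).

3

Row reduce to echelon form.
R2 ← R2 + (2)·R1: [0, -4, -2, -6]
R3 ← R3 + (3)·R1: [0, -4, -2, -6]
R4 ← R4 − R1: [0, 0, 1, -3]
R5 ← R5 + R1: [0, -4, -4, 0]
R3 ← R3 − R2: [0, 0, 0, 0]
R5 ← R5 − R2: [0, 0, -2, 6]
R6 ← R6 + (1/2)·R2: [0, 0, 1, -3]
Swap R3 ↔ R4
R5 ← R5 + (2)·R3: [0, 0, 0, 0]
R6 ← R6 − R3: [0, 0, 0, 0]
Echelon form has 3 nonzero rows, so rank(P) = 3.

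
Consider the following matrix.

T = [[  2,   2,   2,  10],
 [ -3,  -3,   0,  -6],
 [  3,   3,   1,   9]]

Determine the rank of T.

Row reduce to echelon form.
R2 ← R2 + (3/2)·R1: [0, 0, 3, 9]
R3 ← R3 − (3/2)·R1: [0, 0, -2, -6]
R3 ← R3 + (2/3)·R2: [0, 0, 0, 0]
Echelon form has 2 nonzero rows, so rank(T) = 2.

2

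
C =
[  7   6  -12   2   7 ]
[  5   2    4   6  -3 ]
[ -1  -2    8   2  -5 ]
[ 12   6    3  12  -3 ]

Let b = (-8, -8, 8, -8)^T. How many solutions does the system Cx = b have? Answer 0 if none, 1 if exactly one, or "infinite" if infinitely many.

Row reduce the augmented matrix [C | b].
R2 ← R2 − (5/7)·R1: [0, -16/7, 88/7, 32/7, -8, -16/7]
R3 ← R3 + (1/7)·R1: [0, -8/7, 44/7, 16/7, -4, 48/7]
R4 ← R4 − (12/7)·R1: [0, -30/7, 165/7, 60/7, -15, 40/7]
R3 ← R3 − (1/2)·R2: [0, 0, 0, 0, 0, 8]
R4 ← R4 − (15/8)·R2: [0, 0, 0, 0, 0, 10]
R4 ← R4 − (5/4)·R3: [0, 0, 0, 0, 0, 0]
The echelon form has 3 nonzero rows; the last pivot sits in the augmented column, so rank(C) = 2 but rank([C|b]) = 3.
Since the ranks differ, the system is inconsistent.
It has no solutions.

0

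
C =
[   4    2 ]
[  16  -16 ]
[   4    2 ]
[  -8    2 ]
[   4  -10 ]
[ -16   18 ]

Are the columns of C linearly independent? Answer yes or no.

yes

Row reduce C to echelon form.
R2 ← R2 − (4)·R1: [0, -24]
R3 ← R3 − R1: [0, 0]
R4 ← R4 + (2)·R1: [0, 6]
R5 ← R5 − R1: [0, -12]
R6 ← R6 + (4)·R1: [0, 26]
R4 ← R4 + (1/4)·R2: [0, 0]
R5 ← R5 − (1/2)·R2: [0, 0]
R6 ← R6 + (13/12)·R2: [0, 0]
2 pivots among 2 columns.
Every column is a pivot column, so the columns are linearly independent.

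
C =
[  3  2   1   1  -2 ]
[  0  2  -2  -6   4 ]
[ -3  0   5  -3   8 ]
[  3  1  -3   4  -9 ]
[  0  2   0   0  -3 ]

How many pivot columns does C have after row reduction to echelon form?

4

Row reduce to echelon form.
R3 ← R3 + R1: [0, 2, 6, -2, 6]
R4 ← R4 − R1: [0, -1, -4, 3, -7]
R3 ← R3 − R2: [0, 0, 8, 4, 2]
R4 ← R4 + (1/2)·R2: [0, 0, -5, 0, -5]
R5 ← R5 − R2: [0, 0, 2, 6, -7]
R4 ← R4 + (5/8)·R3: [0, 0, 0, 5/2, -15/4]
R5 ← R5 − (1/4)·R3: [0, 0, 0, 5, -15/2]
R5 ← R5 − (2)·R4: [0, 0, 0, 0, 0]
Echelon form has 4 nonzero rows, so rank(C) = 4.
Each nonzero row contributes one pivot column: 4 pivot columns.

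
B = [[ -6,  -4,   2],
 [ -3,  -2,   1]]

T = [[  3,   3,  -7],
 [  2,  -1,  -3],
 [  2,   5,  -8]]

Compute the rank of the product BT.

First compute BT:
[[-22,  -4,  38],
 [-11,  -2,  19]]
Now row reduce the product.
R2 ← R2 − (1/2)·R1: [0, 0, 0]
1 nonzero row, so rank(BT) = 1.

1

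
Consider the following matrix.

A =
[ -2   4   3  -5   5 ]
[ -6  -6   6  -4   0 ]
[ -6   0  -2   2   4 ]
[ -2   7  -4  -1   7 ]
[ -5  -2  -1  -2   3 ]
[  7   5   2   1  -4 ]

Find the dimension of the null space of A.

0

Row reduce to echelon form.
R2 ← R2 − (3)·R1: [0, -18, -3, 11, -15]
R3 ← R3 − (3)·R1: [0, -12, -11, 17, -11]
R4 ← R4 − R1: [0, 3, -7, 4, 2]
R5 ← R5 − (5/2)·R1: [0, -12, -17/2, 21/2, -19/2]
R6 ← R6 + (7/2)·R1: [0, 19, 25/2, -33/2, 27/2]
R3 ← R3 − (2/3)·R2: [0, 0, -9, 29/3, -1]
R4 ← R4 + (1/6)·R2: [0, 0, -15/2, 35/6, -1/2]
R5 ← R5 − (2/3)·R2: [0, 0, -13/2, 19/6, 1/2]
R6 ← R6 + (19/18)·R2: [0, 0, 28/3, -44/9, -7/3]
R4 ← R4 − (5/6)·R3: [0, 0, 0, -20/9, 1/3]
R5 ← R5 − (13/18)·R3: [0, 0, 0, -103/27, 11/9]
R6 ← R6 + (28/27)·R3: [0, 0, 0, 416/81, -91/27]
R5 ← R5 − (103/60)·R4: [0, 0, 0, 0, 13/20]
R6 ← R6 + (104/45)·R4: [0, 0, 0, 0, -13/5]
R6 ← R6 + (4)·R5: [0, 0, 0, 0, 0]
5 nonzero rows, so rank(A) = 5.
A has 5 columns; by rank–nullity, nullity = 5 − 5 = 0.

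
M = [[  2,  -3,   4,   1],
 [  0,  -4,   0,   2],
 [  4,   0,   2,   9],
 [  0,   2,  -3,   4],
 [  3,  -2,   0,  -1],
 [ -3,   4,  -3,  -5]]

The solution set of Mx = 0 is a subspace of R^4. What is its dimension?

0

Row reduce to echelon form.
R3 ← R3 − (2)·R1: [0, 6, -6, 7]
R5 ← R5 − (3/2)·R1: [0, 5/2, -6, -5/2]
R6 ← R6 + (3/2)·R1: [0, -1/2, 3, -7/2]
R3 ← R3 + (3/2)·R2: [0, 0, -6, 10]
R4 ← R4 + (1/2)·R2: [0, 0, -3, 5]
R5 ← R5 + (5/8)·R2: [0, 0, -6, -5/4]
R6 ← R6 − (1/8)·R2: [0, 0, 3, -15/4]
R4 ← R4 − (1/2)·R3: [0, 0, 0, 0]
R5 ← R5 − R3: [0, 0, 0, -45/4]
R6 ← R6 + (1/2)·R3: [0, 0, 0, 5/4]
Swap R4 ↔ R5
R6 ← R6 + (1/9)·R4: [0, 0, 0, 0]
4 nonzero rows, so rank(M) = 4.
M has 4 columns; by rank–nullity, nullity = 4 − 4 = 0.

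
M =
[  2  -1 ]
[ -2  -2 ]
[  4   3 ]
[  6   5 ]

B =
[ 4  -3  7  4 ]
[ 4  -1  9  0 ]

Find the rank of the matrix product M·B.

First compute MB:
[[  4,  -5,   5,   8],
 [-16,   8, -32,  -8],
 [ 28, -15,  55,  16],
 [ 44, -23,  87,  24]]
Now row reduce the product.
R2 ← R2 + (4)·R1: [0, -12, -12, 24]
R3 ← R3 − (7)·R1: [0, 20, 20, -40]
R4 ← R4 − (11)·R1: [0, 32, 32, -64]
R3 ← R3 + (5/3)·R2: [0, 0, 0, 0]
R4 ← R4 + (8/3)·R2: [0, 0, 0, 0]
2 nonzero rows, so rank(MB) = 2.

2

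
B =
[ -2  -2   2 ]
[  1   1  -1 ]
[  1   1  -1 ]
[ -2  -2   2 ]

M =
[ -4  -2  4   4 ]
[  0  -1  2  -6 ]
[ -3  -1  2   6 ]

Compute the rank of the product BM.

First compute BM:
[[  2,   4,  -8,  16],
 [ -1,  -2,   4,  -8],
 [ -1,  -2,   4,  -8],
 [  2,   4,  -8,  16]]
Now row reduce the product.
R2 ← R2 + (1/2)·R1: [0, 0, 0, 0]
R3 ← R3 + (1/2)·R1: [0, 0, 0, 0]
R4 ← R4 − R1: [0, 0, 0, 0]
1 nonzero row, so rank(BM) = 1.

1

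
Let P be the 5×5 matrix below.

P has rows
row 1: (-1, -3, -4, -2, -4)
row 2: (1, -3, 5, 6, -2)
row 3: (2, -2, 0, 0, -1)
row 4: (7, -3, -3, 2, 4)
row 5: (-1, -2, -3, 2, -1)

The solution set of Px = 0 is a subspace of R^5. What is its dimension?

1

Row reduce to echelon form.
R2 ← R2 + R1: [0, -6, 1, 4, -6]
R3 ← R3 + (2)·R1: [0, -8, -8, -4, -9]
R4 ← R4 + (7)·R1: [0, -24, -31, -12, -24]
R5 ← R5 − R1: [0, 1, 1, 4, 3]
R3 ← R3 − (4/3)·R2: [0, 0, -28/3, -28/3, -1]
R4 ← R4 − (4)·R2: [0, 0, -35, -28, 0]
R5 ← R5 + (1/6)·R2: [0, 0, 7/6, 14/3, 2]
R4 ← R4 − (15/4)·R3: [0, 0, 0, 7, 15/4]
R5 ← R5 + (1/8)·R3: [0, 0, 0, 7/2, 15/8]
R5 ← R5 − (1/2)·R4: [0, 0, 0, 0, 0]
4 nonzero rows, so rank(P) = 4.
P has 5 columns; by rank–nullity, nullity = 5 − 4 = 1.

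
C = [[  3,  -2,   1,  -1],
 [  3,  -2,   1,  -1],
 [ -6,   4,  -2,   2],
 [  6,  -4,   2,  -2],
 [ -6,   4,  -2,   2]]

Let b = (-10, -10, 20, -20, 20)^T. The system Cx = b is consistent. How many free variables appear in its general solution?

3

Row reduce the augmented matrix [C | b].
R2 ← R2 − R1: [0, 0, 0, 0, 0]
R3 ← R3 + (2)·R1: [0, 0, 0, 0, 0]
R4 ← R4 − (2)·R1: [0, 0, 0, 0, 0]
R5 ← R5 + (2)·R1: [0, 0, 0, 0, 0]
The echelon form has 1 nonzero rows, and every pivot lies in the first 4 columns, so rank(C) = rank([C|b]) = 1.
The system is consistent.
Free variables = (unknowns) − (rank) = 4 − 1 = 3.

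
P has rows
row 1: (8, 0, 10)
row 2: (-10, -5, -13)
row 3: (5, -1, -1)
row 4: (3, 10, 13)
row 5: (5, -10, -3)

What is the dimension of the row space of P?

3

Row reduce to echelon form.
R2 ← R2 + (5/4)·R1: [0, -5, -1/2]
R3 ← R3 − (5/8)·R1: [0, -1, -29/4]
R4 ← R4 − (3/8)·R1: [0, 10, 37/4]
R5 ← R5 − (5/8)·R1: [0, -10, -37/4]
R3 ← R3 − (1/5)·R2: [0, 0, -143/20]
R4 ← R4 + (2)·R2: [0, 0, 33/4]
R5 ← R5 − (2)·R2: [0, 0, -33/4]
R4 ← R4 + (15/13)·R3: [0, 0, 0]
R5 ← R5 − (15/13)·R3: [0, 0, 0]
Echelon form has 3 nonzero rows, so rank(P) = 3.
The row space has dimension equal to the rank: 3.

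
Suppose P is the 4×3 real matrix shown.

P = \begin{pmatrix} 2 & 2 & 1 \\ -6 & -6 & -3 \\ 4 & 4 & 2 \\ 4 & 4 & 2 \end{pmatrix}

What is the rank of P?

Row reduce to echelon form.
R2 ← R2 + (3)·R1: [0, 0, 0]
R3 ← R3 − (2)·R1: [0, 0, 0]
R4 ← R4 − (2)·R1: [0, 0, 0]
Echelon form has 1 nonzero row, so rank(P) = 1.

1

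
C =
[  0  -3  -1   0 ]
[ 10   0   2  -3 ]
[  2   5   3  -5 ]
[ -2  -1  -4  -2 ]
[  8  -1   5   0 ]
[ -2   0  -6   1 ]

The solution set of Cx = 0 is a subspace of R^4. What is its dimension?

Row reduce to echelon form.
Swap R1 ↔ R2
R3 ← R3 − (1/5)·R1: [0, 5, 13/5, -22/5]
R4 ← R4 + (1/5)·R1: [0, -1, -18/5, -13/5]
R5 ← R5 − (4/5)·R1: [0, -1, 17/5, 12/5]
R6 ← R6 + (1/5)·R1: [0, 0, -28/5, 2/5]
R3 ← R3 + (5/3)·R2: [0, 0, 14/15, -22/5]
R4 ← R4 − (1/3)·R2: [0, 0, -49/15, -13/5]
R5 ← R5 − (1/3)·R2: [0, 0, 56/15, 12/5]
R4 ← R4 + (7/2)·R3: [0, 0, 0, -18]
R5 ← R5 − (4)·R3: [0, 0, 0, 20]
R6 ← R6 + (6)·R3: [0, 0, 0, -26]
R5 ← R5 + (10/9)·R4: [0, 0, 0, 0]
R6 ← R6 − (13/9)·R4: [0, 0, 0, 0]
4 nonzero rows, so rank(C) = 4.
C has 4 columns; by rank–nullity, nullity = 4 − 4 = 0.

0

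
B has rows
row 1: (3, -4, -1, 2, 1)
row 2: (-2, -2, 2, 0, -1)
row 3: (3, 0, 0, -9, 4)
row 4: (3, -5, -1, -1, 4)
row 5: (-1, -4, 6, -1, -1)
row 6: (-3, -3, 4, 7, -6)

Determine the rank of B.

5

Row reduce to echelon form.
R2 ← R2 + (2/3)·R1: [0, -14/3, 4/3, 4/3, -1/3]
R3 ← R3 − R1: [0, 4, 1, -11, 3]
R4 ← R4 − R1: [0, -1, 0, -3, 3]
R5 ← R5 + (1/3)·R1: [0, -16/3, 17/3, -1/3, -2/3]
R6 ← R6 + R1: [0, -7, 3, 9, -5]
R3 ← R3 + (6/7)·R2: [0, 0, 15/7, -69/7, 19/7]
R4 ← R4 − (3/14)·R2: [0, 0, -2/7, -23/7, 43/14]
R5 ← R5 − (8/7)·R2: [0, 0, 29/7, -13/7, -2/7]
R6 ← R6 − (3/2)·R2: [0, 0, 1, 7, -9/2]
R4 ← R4 + (2/15)·R3: [0, 0, 0, -23/5, 103/30]
R5 ← R5 − (29/15)·R3: [0, 0, 0, 86/5, -83/15]
R6 ← R6 − (7/15)·R3: [0, 0, 0, 58/5, -173/30]
R5 ← R5 + (86/23)·R4: [0, 0, 0, 0, 168/23]
R6 ← R6 + (58/23)·R4: [0, 0, 0, 0, 133/46]
R6 ← R6 − (19/48)·R5: [0, 0, 0, 0, 0]
Echelon form has 5 nonzero rows, so rank(B) = 5.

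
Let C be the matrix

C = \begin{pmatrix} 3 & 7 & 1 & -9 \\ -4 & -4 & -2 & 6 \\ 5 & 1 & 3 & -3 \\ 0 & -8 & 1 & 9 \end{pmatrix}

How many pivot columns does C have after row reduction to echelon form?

2

Row reduce to echelon form.
R2 ← R2 + (4/3)·R1: [0, 16/3, -2/3, -6]
R3 ← R3 − (5/3)·R1: [0, -32/3, 4/3, 12]
R3 ← R3 + (2)·R2: [0, 0, 0, 0]
R4 ← R4 + (3/2)·R2: [0, 0, 0, 0]
Echelon form has 2 nonzero rows, so rank(C) = 2.
Each nonzero row contributes one pivot column: 2 pivot columns.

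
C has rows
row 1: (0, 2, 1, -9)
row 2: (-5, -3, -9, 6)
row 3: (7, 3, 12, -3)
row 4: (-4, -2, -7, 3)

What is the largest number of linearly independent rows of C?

Row reduce to echelon form.
Swap R1 ↔ R2
R3 ← R3 + (7/5)·R1: [0, -6/5, -3/5, 27/5]
R4 ← R4 − (4/5)·R1: [0, 2/5, 1/5, -9/5]
R3 ← R3 + (3/5)·R2: [0, 0, 0, 0]
R4 ← R4 − (1/5)·R2: [0, 0, 0, 0]
Echelon form has 2 nonzero rows, so rank(C) = 2.
The rank gives the maximum number of linearly independent rows: 2.

2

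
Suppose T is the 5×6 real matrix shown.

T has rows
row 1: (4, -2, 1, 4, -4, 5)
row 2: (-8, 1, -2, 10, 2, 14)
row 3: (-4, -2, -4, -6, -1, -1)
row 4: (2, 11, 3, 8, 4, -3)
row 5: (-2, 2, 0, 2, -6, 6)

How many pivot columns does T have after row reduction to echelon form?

5

Row reduce to echelon form.
R2 ← R2 + (2)·R1: [0, -3, 0, 18, -6, 24]
R3 ← R3 + R1: [0, -4, -3, -2, -5, 4]
R4 ← R4 − (1/2)·R1: [0, 12, 5/2, 6, 6, -11/2]
R5 ← R5 + (1/2)·R1: [0, 1, 1/2, 4, -8, 17/2]
R3 ← R3 − (4/3)·R2: [0, 0, -3, -26, 3, -28]
R4 ← R4 + (4)·R2: [0, 0, 5/2, 78, -18, 181/2]
R5 ← R5 + (1/3)·R2: [0, 0, 1/2, 10, -10, 33/2]
R4 ← R4 + (5/6)·R3: [0, 0, 0, 169/3, -31/2, 403/6]
R5 ← R5 + (1/6)·R3: [0, 0, 0, 17/3, -19/2, 71/6]
R5 ← R5 − (17/169)·R4: [0, 0, 0, 0, -1342/169, 66/13]
Echelon form has 5 nonzero rows, so rank(T) = 5.
Each nonzero row contributes one pivot column: 5 pivot columns.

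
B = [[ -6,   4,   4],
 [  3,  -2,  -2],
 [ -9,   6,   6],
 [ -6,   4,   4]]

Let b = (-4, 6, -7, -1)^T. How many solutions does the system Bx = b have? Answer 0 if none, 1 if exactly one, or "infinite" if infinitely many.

0

Row reduce the augmented matrix [B | b].
R2 ← R2 + (1/2)·R1: [0, 0, 0, 4]
R3 ← R3 − (3/2)·R1: [0, 0, 0, -1]
R4 ← R4 − R1: [0, 0, 0, 3]
R3 ← R3 + (1/4)·R2: [0, 0, 0, 0]
R4 ← R4 − (3/4)·R2: [0, 0, 0, 0]
The echelon form has 2 nonzero rows; the last pivot sits in the augmented column, so rank(B) = 1 but rank([B|b]) = 2.
Since the ranks differ, the system is inconsistent.
It has no solutions.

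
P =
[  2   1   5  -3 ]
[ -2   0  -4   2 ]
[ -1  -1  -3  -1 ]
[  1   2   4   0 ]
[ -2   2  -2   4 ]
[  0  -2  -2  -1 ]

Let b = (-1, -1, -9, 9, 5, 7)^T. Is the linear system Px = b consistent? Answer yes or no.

no

Row reduce the augmented matrix [P | b].
R2 ← R2 + R1: [0, 1, 1, -1, -2]
R3 ← R3 + (1/2)·R1: [0, -1/2, -1/2, -5/2, -19/2]
R4 ← R4 − (1/2)·R1: [0, 3/2, 3/2, 3/2, 19/2]
R5 ← R5 + R1: [0, 3, 3, 1, 4]
R3 ← R3 + (1/2)·R2: [0, 0, 0, -3, -21/2]
R4 ← R4 − (3/2)·R2: [0, 0, 0, 3, 25/2]
R5 ← R5 − (3)·R2: [0, 0, 0, 4, 10]
R6 ← R6 + (2)·R2: [0, 0, 0, -3, 3]
R4 ← R4 + R3: [0, 0, 0, 0, 2]
R5 ← R5 + (4/3)·R3: [0, 0, 0, 0, -4]
R6 ← R6 − R3: [0, 0, 0, 0, 27/2]
R5 ← R5 + (2)·R4: [0, 0, 0, 0, 0]
R6 ← R6 − (27/4)·R4: [0, 0, 0, 0, 0]
The echelon form has 4 nonzero rows; the last pivot sits in the augmented column, so rank(P) = 3 but rank([P|b]) = 4.
Since the ranks differ, the system is inconsistent.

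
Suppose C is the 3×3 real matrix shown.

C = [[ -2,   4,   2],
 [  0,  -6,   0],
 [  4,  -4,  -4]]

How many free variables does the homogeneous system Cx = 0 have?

1

Row reduce to echelon form.
R3 ← R3 + (2)·R1: [0, 4, 0]
R3 ← R3 + (2/3)·R2: [0, 0, 0]
2 nonzero rows, so rank(C) = 2.
C has 3 columns; by rank–nullity, nullity = 3 − 2 = 1.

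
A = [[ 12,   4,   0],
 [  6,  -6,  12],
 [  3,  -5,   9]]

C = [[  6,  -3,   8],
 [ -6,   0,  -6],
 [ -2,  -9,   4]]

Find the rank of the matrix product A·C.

First compute AC:
[[ 48, -36,  72],
 [ 48, -126, 132],
 [ 30, -90,  90]]
Now row reduce the product.
R2 ← R2 − R1: [0, -90, 60]
R3 ← R3 − (5/8)·R1: [0, -135/2, 45]
R3 ← R3 − (3/4)·R2: [0, 0, 0]
2 nonzero rows, so rank(AC) = 2.

2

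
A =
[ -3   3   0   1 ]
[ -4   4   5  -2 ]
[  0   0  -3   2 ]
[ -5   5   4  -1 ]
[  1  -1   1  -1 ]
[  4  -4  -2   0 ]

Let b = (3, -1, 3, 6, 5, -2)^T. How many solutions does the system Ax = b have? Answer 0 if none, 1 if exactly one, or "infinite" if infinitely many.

0

Row reduce the augmented matrix [A | b].
R2 ← R2 − (4/3)·R1: [0, 0, 5, -10/3, -5]
R4 ← R4 − (5/3)·R1: [0, 0, 4, -8/3, 1]
R5 ← R5 + (1/3)·R1: [0, 0, 1, -2/3, 6]
R6 ← R6 + (4/3)·R1: [0, 0, -2, 4/3, 2]
R3 ← R3 + (3/5)·R2: [0, 0, 0, 0, 0]
R4 ← R4 − (4/5)·R2: [0, 0, 0, 0, 5]
R5 ← R5 − (1/5)·R2: [0, 0, 0, 0, 7]
R6 ← R6 + (2/5)·R2: [0, 0, 0, 0, 0]
Swap R3 ↔ R4
R5 ← R5 − (7/5)·R3: [0, 0, 0, 0, 0]
The echelon form has 3 nonzero rows; the last pivot sits in the augmented column, so rank(A) = 2 but rank([A|b]) = 3.
Since the ranks differ, the system is inconsistent.
It has no solutions.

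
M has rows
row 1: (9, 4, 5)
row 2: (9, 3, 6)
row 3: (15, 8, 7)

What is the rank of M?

2

Row reduce to echelon form.
R2 ← R2 − R1: [0, -1, 1]
R3 ← R3 − (5/3)·R1: [0, 4/3, -4/3]
R3 ← R3 + (4/3)·R2: [0, 0, 0]
Echelon form has 2 nonzero rows, so rank(M) = 2.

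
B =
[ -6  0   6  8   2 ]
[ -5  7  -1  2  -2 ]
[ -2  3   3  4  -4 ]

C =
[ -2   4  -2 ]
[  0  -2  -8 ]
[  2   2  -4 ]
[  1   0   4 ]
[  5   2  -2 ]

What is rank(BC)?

3

First compute BC:
[[ 42,  -8,  16],
 [  0, -40, -30],
 [ -6, -16,  -8]]
Now row reduce the product.
R3 ← R3 + (1/7)·R1: [0, -120/7, -40/7]
R3 ← R3 − (3/7)·R2: [0, 0, 50/7]
3 nonzero rows, so rank(BC) = 3.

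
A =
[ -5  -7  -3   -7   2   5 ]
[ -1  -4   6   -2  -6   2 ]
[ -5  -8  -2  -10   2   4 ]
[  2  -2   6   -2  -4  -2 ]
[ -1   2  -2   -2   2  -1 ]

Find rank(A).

Row reduce to echelon form.
R2 ← R2 − (1/5)·R1: [0, -13/5, 33/5, -3/5, -32/5, 1]
R3 ← R3 − R1: [0, -1, 1, -3, 0, -1]
R4 ← R4 + (2/5)·R1: [0, -24/5, 24/5, -24/5, -16/5, 0]
R5 ← R5 − (1/5)·R1: [0, 17/5, -7/5, -3/5, 8/5, -2]
R3 ← R3 − (5/13)·R2: [0, 0, -20/13, -36/13, 32/13, -18/13]
R4 ← R4 − (24/13)·R2: [0, 0, -96/13, -48/13, 112/13, -24/13]
R5 ← R5 + (17/13)·R2: [0, 0, 94/13, -18/13, -88/13, -9/13]
R4 ← R4 − (24/5)·R3: [0, 0, 0, 48/5, -16/5, 24/5]
R5 ← R5 + (47/10)·R3: [0, 0, 0, -72/5, 24/5, -36/5]
R5 ← R5 + (3/2)·R4: [0, 0, 0, 0, 0, 0]
Echelon form has 4 nonzero rows, so rank(A) = 4.

4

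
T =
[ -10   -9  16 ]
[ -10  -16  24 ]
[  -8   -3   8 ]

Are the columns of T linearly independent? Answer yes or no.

no

Row reduce T to echelon form.
R2 ← R2 − R1: [0, -7, 8]
R3 ← R3 − (4/5)·R1: [0, 21/5, -24/5]
R3 ← R3 + (3/5)·R2: [0, 0, 0]
2 pivots among 3 columns.
Only 2 < 3 pivot columns, so the columns are linearly dependent.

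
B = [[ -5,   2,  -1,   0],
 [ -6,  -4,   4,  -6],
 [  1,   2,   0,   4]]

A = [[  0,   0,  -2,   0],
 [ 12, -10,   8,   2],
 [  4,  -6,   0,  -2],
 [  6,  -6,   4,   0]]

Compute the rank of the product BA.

3

First compute BA:
[[ 20, -14,  26,   6],
 [-68,  52, -44, -16],
 [ 48, -44,  30,   4]]
Now row reduce the product.
R2 ← R2 + (17/5)·R1: [0, 22/5, 222/5, 22/5]
R3 ← R3 − (12/5)·R1: [0, -52/5, -162/5, -52/5]
R3 ← R3 + (26/11)·R2: [0, 0, 798/11, 0]
3 nonzero rows, so rank(BA) = 3.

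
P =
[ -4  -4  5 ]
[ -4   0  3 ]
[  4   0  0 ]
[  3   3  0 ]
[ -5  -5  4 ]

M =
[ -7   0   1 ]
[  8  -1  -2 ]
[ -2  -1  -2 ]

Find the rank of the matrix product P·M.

3

First compute PM:
[[-14,  -1,  -6],
 [ 22,  -3, -10],
 [-28,   0,   4],
 [  3,  -3,  -3],
 [-13,   1,  -3]]
Now row reduce the product.
R2 ← R2 + (11/7)·R1: [0, -32/7, -136/7]
R3 ← R3 − (2)·R1: [0, 2, 16]
R4 ← R4 + (3/14)·R1: [0, -45/14, -30/7]
R5 ← R5 − (13/14)·R1: [0, 27/14, 18/7]
R3 ← R3 + (7/16)·R2: [0, 0, 15/2]
R4 ← R4 − (45/64)·R2: [0, 0, 75/8]
R5 ← R5 + (27/64)·R2: [0, 0, -45/8]
R4 ← R4 − (5/4)·R3: [0, 0, 0]
R5 ← R5 + (3/4)·R3: [0, 0, 0]
3 nonzero rows, so rank(PM) = 3.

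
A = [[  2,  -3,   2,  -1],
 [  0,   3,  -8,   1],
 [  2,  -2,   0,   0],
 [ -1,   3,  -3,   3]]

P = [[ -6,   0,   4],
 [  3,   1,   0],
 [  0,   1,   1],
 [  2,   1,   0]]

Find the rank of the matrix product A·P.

3

First compute AP:
[[-23,  -2,  10],
 [ 11,  -4,  -8],
 [-18,  -2,   8],
 [ 21,   3,  -7]]
Now row reduce the product.
R2 ← R2 + (11/23)·R1: [0, -114/23, -74/23]
R3 ← R3 − (18/23)·R1: [0, -10/23, 4/23]
R4 ← R4 + (21/23)·R1: [0, 27/23, 49/23]
R3 ← R3 − (5/57)·R2: [0, 0, 26/57]
R4 ← R4 + (9/38)·R2: [0, 0, 26/19]
R4 ← R4 − (3)·R3: [0, 0, 0]
3 nonzero rows, so rank(AP) = 3.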